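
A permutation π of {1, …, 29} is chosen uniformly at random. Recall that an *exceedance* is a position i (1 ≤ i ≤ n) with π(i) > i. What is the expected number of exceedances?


Write X = Σ_{i=1}^{29} X_i, where X_i = 1_{π(i) > i}.
For each fixed i, π(i) is uniform over {1, …, 29} (marginal of a uniform permutation), so P[π(i) > i] = (n − i)/n. Summing: Σ_{i=1}^{29} (n − i)/n = (0 + 1 + … + 28)/29 = 29(29 − 1)/(2·29) = (29 − 1)/2.
Hence E[X] = Σ_{i=1}^{29} (29 − i)/29 = 14 ≈ 14.0000.

E[X] = 14 = 14.0000.


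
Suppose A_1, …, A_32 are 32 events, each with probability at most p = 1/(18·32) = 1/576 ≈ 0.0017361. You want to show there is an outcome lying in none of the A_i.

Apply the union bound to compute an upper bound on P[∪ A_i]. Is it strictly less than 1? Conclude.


Union bound: P[∪_{i=1}^{32} A_i] ≤ Σ_i P[A_i] ≤ 32·p = 32·(1/576) = 1/18.
Numerically: 1/18 ≈ 0.0555556.
Is 1/18 < 1? YES.
Since P[∪ A_i] ≤ 1/18 < 1, the complement has P[∩ A_i^c] ≥ 1 − 1/18 = 17/18 > 0, so some outcome avoids every A_i.

32·p = 1/18 ≈ 0.0555556; existence CERTIFIED by the union bound.


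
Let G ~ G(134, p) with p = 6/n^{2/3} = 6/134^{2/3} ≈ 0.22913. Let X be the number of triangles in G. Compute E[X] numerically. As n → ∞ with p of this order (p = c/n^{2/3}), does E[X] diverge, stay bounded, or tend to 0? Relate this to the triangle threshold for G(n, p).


Number of potential triangles: C(134, 3) = 392084.
Each occurs with probability p³ ≈ (0.22913)³ ≈ 1.2029405e-02.
By linearity: E[X] = C(134, 3)·p³ ≈ 392084 · 1.2029405e-02 ≈ 4716.53731.
Since α = 2/3 < 1, p = c/n^{2/3} ≫ 1/n is above the triangle threshold p ~ 1/n. Asymptotically E[X] ~ (c³/6)·n^{3(1−α)} = (6³/6)·n^{1} → ∞; triangles are abundant w.h.p.

E[X] ≈ 4716.53731; in regime p = Θ(1/n^{2/3}) E[X] diverges (above the triangle threshold p ~ 1/n).


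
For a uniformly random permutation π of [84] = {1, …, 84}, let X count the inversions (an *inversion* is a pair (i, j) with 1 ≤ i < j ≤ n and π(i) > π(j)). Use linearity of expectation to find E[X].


Write X = Σ X_I over the C(84, 2) = 3486 pairs i < j, with X_I the indicator of one inversion.
There are 3486 indicators.
For each fixed pair i < j, the values π(i) and π(j) are two distinct elements of {1, …, 84} in uniformly random order; by symmetry P[π(i) > π(j)] = 1/2.
By linearity: E[X] = 3486 · (1/2) = C(84, 2) · (1/2) = 3486/2 = 1743 ≈ 1743.000.

E[X] = 1743 = 1743.000.


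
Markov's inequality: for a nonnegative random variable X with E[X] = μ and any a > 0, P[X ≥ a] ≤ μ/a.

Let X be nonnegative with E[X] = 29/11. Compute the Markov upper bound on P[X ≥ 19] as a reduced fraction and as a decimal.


μ = E[X] = 29/11, a = 19.
Markov: P[X ≥ 19] ≤ μ/a = (29/11)/19 = 29/209.
Numerically: ≈ 0.139.
(Since a = 19 > μ = 2.636, the bound 29/209 is < 1 and informative.)

P[X ≥ 19] ≤ 29/209 ≈ 0.139.


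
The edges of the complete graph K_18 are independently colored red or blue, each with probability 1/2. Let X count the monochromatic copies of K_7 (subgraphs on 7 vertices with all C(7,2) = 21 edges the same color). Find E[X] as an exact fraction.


Let X = Σ_S X_S over the C(18, 7) = 31824 subsets S of size 7, where X_S = 1 if the K_7 on S is monochromatic.
For a fixed S, the K_7 on S has C(7, 2) = 21 edges. P[all 21 edges red] = (1/2)^21, and likewise for blue, so P[monochromatic] = 2·(1/2)^21 = 2^{1 − 21} = 1/1048576.
Summing: E[X] = C(18, 7) · 2^{1 − 21} = 31824 · 1/1048576 = 1989/65536.
Numerically: E[X] ≈ 0.03035.

E[X] = C(18,7)·2^(1−C(7,2)) = 1989/65536 ≈ 0.03035.


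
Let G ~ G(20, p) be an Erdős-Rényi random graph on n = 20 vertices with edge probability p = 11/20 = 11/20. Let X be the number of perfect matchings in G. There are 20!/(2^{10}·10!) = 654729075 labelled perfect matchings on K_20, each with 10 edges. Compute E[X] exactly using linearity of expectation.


K_20 has 20!/(2^{10}·10!) = 654729075 labelled perfect matchings.
For each such perfect matching H, let X_H = 1 if all 10 edges of H are present in G. Then P[X_H = 1] = p^{10} = (11/20)^{10} = 25937424601/10240000000000.
By linearity: E[X] = Σ_H E[X_H] = 654729075 · p^{10} = 654729075 · 25937424601/10240000000000 = 679279440675798963/409600000000.
Numerically: E[X] ≈ 1.6584e+06.

E[X] = 654729075 · (11/20)^{10} = 679279440675798963/409600000000 ≈ 1.6584e+06.


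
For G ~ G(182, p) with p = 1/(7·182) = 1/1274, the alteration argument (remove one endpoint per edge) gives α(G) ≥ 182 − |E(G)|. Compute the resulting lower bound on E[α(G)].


E[|E(G)|] = C(182, 2)·p = 16471 · (1/1274) = 181/14.
E[α(G)] ≥ n − E[|E(G)|] = 182 − 181/14 = 2367/14.
Numerically: ≈ 169.071429.
(This is only a lower bound; the true E[α(G)] may be larger.)

E[α(G)] ≥ 2367/14 ≈ 169.071429.


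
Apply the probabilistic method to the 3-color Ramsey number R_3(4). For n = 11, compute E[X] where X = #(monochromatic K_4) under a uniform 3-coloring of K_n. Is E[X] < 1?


E[X] = C(11, 4) · 3^{1 − 6} = 330 · 3^{−5} = 330/243.
As a reduced fraction: E[X] = 110/81 ≈ 1.3580247.
Is E[X] < 1? NO.
Since E[X] ≥ 1, the first-moment bound is inconclusive at n = 11; it does NOT by itself certify R_3(4) > 11.

E[X] = 110/81 ≈ 1.3580247; E[X] ≥ 1; first-moment method inconclusive here.


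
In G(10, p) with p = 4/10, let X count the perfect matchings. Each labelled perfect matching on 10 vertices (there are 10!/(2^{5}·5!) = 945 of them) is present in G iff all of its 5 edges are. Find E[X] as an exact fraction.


K_10 has 10!/(2^{5}·5!) = 945 labelled perfect matchings.
For each such perfect matching H, let X_H = 1 if all 5 edges of H are present in G. Then P[X_H = 1] = p^{5} = (2/5)^{5} = 32/3125.
By linearity: E[X] = Σ_H E[X_H] = 945 · p^{5} = 945 · 32/3125 = 6048/625.
Numerically: E[X] ≈ 9.6768.

E[X] = 945 · (2/5)^{5} = 6048/625 ≈ 9.6768.


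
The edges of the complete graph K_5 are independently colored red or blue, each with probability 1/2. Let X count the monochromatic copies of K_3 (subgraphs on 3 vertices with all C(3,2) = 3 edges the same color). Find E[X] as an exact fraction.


Let X = Σ_S X_S over the C(5, 3) = 10 subsets S of size 3, where X_S = 1 if the K_3 on S is monochromatic.
For a fixed S, the K_3 on S has C(3, 2) = 3 edges. P[all 3 edges red] = (1/2)^3, and likewise for blue, so P[monochromatic] = 2·(1/2)^3 = 2^{1 − 3} = 1/4.
By linearity: E[X] = C(5, 3) · 2^{1 − 3} = 10 · 1/4 = 5/2.
Numerically: E[X] ≈ 2.500000.

E[X] = C(5,3)·2^(1−C(3,2)) = 5/2 ≈ 2.500000.


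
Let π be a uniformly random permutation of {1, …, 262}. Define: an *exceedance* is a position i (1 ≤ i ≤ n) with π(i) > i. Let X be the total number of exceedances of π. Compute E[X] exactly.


Write X = Σ_{i=1}^{262} X_i, where X_i = 1_{π(i) > i}.
For each fixed i, π(i) is uniform over {1, …, 262} (marginal of a uniform permutation), so P[π(i) > i] = (n − i)/n. Summing: Σ_{i=1}^{262} (n − i)/n = (0 + 1 + … + 261)/262 = 262(262 − 1)/(2·262) = (262 − 1)/2.
Hence E[X] = Σ_{i=1}^{262} (262 − i)/262 = 261/2 ≈ 130.5000.

E[X] = 261/2 = 130.5000.


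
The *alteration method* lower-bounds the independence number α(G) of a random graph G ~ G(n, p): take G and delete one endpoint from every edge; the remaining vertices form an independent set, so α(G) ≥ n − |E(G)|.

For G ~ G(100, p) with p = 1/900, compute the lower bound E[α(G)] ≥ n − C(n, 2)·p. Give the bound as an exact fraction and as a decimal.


E[|E(G)|] = C(100, 2)·p = 4950 · (1/900) = 11/2.
E[α(G)] ≥ n − E[|E(G)|] = 100 − 11/2 = 189/2.
Numerically: ≈ 94.500.
(This is only a lower bound; the true E[α(G)] may be larger.)

E[α(G)] ≥ 189/2 ≈ 94.500.


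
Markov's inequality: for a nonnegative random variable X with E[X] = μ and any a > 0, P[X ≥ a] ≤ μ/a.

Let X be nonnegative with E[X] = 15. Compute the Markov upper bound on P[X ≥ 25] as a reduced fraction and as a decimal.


μ = E[X] = 15, a = 25.
Markov: P[X ≥ 25] ≤ μ/a = (15)/25 = 3/5.
Numerically: ≈ 0.600.
(Since a = 25 > μ = 15.000, the bound 3/5 is < 1 and informative.)

P[X ≥ 25] ≤ 3/5 ≈ 0.600.


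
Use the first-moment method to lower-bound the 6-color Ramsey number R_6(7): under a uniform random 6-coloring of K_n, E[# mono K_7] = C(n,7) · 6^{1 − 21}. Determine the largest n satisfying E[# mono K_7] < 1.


We need C(n, 7) · 6^{1 − 21} < 1, i.e. C(n, 7) < 6^{21 − 1} = 3656158440062976.
Check values of n near the boundary:
  n = 564: C(564, 7) = 3469685994423792; 3469685994423792 < 3656158440062976? YES
  n = 565: C(565, 7) = 3513212521235560; 3513212521235560 < 3656158440062976? YES
  n = 566: C(566, 7) = 3557206237959440; 3557206237959440 < 3656158440062976? YES
  n = 567: C(567, 7) = 3601671315933933; 3601671315933933 < 3656158440062976? YES
  n = 568: C(568, 7) = 3646611956239704; 3646611956239704 < 3656158440062976? YES
  n = 569: C(569, 7) = 3692032389858348; 3692032389858348 < 3656158440062976? NO
  n = 570: C(570, 7) = 3737936877831720; 3737936877831720 < 3656158440062976? NO
  n = 571: C(571, 7) = 3784329711421830; 3784329711421830 < 3656158440062976? NO
The largest n with C(n, 7) < 3656158440062976 is n = 568 (where E[X] = 16882462760369/16926659444736 ≈ 0.997389). Hence R_6(7) > 568, i.e. R_6(7) ≥ 569.

Largest n = 568; hence R_6(7) > 568.


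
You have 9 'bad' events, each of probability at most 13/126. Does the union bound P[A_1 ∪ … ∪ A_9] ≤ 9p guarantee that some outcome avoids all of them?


Union bound: P[∪_{i=1}^{9} A_i] ≤ Σ_i P[A_i] ≤ 9·p = 9·(13/126) = 13/14.
Numerically: 13/14 ≈ 0.9285714.
Is 13/14 < 1? YES.
Since P[∪ A_i] ≤ 13/14 < 1, the complement has P[∩ A_i^c] ≥ 1 − 13/14 = 1/14 > 0, so some outcome avoids every A_i.

9·p = 13/14 ≈ 0.9285714; existence CERTIFIED by the union bound.


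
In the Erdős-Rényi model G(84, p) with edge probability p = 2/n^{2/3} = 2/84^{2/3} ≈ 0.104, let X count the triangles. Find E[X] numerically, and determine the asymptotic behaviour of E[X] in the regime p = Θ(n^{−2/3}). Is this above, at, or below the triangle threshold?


Number of potential triangles: C(84, 3) = 95284.
Each occurs with probability p³ ≈ (0.104)³ ≈ 1.13379e-03.
By linearity: E[X] = C(84, 3)·p³ ≈ 95284 · 1.13379e-03 ≈ 108.032.
Since α = 2/3 < 1, p = c/n^{2/3} ≫ 1/n is above the triangle threshold p ~ 1/n. Asymptotically E[X] ~ (c³/6)·n^{3(1−α)} = (2³/6)·n^{1} → ∞; triangles are abundant w.h.p.

E[X] ≈ 108.032; in regime p = Θ(1/n^{2/3}) E[X] diverges (above the triangle threshold p ~ 1/n).


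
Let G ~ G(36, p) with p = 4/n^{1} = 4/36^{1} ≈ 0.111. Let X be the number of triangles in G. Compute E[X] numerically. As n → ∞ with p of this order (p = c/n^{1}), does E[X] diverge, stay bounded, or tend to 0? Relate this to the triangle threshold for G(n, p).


Number of potential triangles: C(36, 3) = 7140.
Each occurs with probability p³ ≈ (0.111)³ ≈ 1.37174e-03.
By linearity: E[X] = C(36, 3)·p³ ≈ 7140 · 1.37174e-03 ≈ 9.794.
Here α = 1, so p = 4/n is exactly at the triangle threshold p ~ 1/n. Asymptotically E[X] → c³/6 = 4³/6 = 32/3 ≈ 10.667, a bounded constant. In this regime the triangle count is asymptotically Poisson(c³/6).

E[X] ≈ 9.794; in regime p = Θ(1/n^{1}) E[X] stays bounded (at the triangle threshold p ~ 1/n).


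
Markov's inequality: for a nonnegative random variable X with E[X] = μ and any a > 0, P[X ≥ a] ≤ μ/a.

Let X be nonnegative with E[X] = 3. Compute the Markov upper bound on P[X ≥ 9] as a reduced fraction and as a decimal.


μ = E[X] = 3, a = 9.
Markov: P[X ≥ 9] ≤ μ/a = (3)/9 = 1/3.
Numerically: ≈ 0.333333.
(Since a = 9 > μ = 3.000000, the bound 1/3 is < 1 and informative.)

P[X ≥ 9] ≤ 1/3 ≈ 0.333333.


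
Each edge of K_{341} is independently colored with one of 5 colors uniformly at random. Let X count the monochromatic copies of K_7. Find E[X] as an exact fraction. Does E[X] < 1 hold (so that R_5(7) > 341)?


E[X] = C(341, 7) · 5^{1 − 21} = 99984606876440 · 5^{−20} = 99984606876440/95367431640625.
As a reduced fraction: E[X] = 19996921375288/19073486328125 ≈ 1.0484.
Is E[X] < 1? NO.
Since E[X] ≥ 1, the first-moment bound is inconclusive at n = 341; it does NOT by itself certify R_5(7) > 341.

E[X] = 19996921375288/19073486328125 ≈ 1.0484; E[X] ≥ 1; first-moment method inconclusive here.


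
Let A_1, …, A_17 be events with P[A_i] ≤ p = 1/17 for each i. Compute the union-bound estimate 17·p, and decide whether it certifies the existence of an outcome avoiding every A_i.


Union bound: P[∪_{i=1}^{17} A_i] ≤ Σ_i P[A_i] ≤ 17·p = 17·(1/17) = 1.
Numerically: 1 ≈ 1.000000.
Is 1 < 1? NO.
Since the bound 1 is ≥ 1, the union bound is uninformative here; it does NOT by itself certify existence.

17·p = 1 ≈ 1.000000; existence NOT certified by the union bound.


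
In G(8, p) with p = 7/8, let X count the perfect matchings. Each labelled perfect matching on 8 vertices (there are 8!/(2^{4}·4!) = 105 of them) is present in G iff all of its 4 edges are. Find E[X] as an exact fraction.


K_8 has 8!/(2^{4}·4!) = 105 labelled perfect matchings.
For each such perfect matching H, let X_H = 1 if all 4 edges of H are present in G. Then P[X_H = 1] = p^{4} = (7/8)^{4} = 2401/4096.
By linearity: E[X] = Σ_H E[X_H] = 105 · p^{4} = 105 · 2401/4096 = 252105/4096.
Numerically: E[X] ≈ 61.549.

E[X] = 105 · (7/8)^{4} = 252105/4096 ≈ 61.549.


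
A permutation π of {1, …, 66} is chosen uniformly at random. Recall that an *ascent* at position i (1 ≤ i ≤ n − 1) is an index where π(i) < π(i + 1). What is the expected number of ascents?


Write X = Σ X_I over i = 1, …, 65, with X_I the indicator of one ascent.
There are 65 indicators.
For each fixed i, the pair (π(i), π(i+1)) is a uniformly random ordered pair of distinct values from {1, …, 66}; by symmetry P[π(i) < π(i+1)] = 1/2.
By linearity: E[X] = 65 · (1/2) = (66 − 1) · (1/2) = 65/2 ≈ 32.50000.

E[X] = 65/2 = 32.50000.


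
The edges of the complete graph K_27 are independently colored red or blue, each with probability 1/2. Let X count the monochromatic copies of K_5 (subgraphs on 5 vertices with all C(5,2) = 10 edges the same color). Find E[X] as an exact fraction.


Let X = Σ_S X_S over the C(27, 5) = 80730 subsets S of size 5, where X_S = 1 if the K_5 on S is monochromatic.
For a fixed S, the K_5 on S has C(5, 2) = 10 edges. P[all 10 edges red] = (1/2)^10, and likewise for blue, so P[monochromatic] = 2·(1/2)^10 = 2^{1 − 10} = 1/512.
By linearity: E[X] = C(27, 5) · 2^{1 − 10} = 80730 · 1/512 = 40365/256.
Numerically: E[X] ≈ 157.67578.

E[X] = C(27,5)·2^(1−C(5,2)) = 40365/256 ≈ 157.67578.


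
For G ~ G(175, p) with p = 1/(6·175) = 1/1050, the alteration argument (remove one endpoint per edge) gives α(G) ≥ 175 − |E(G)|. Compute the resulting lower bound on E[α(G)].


E[|E(G)|] = C(175, 2)·p = 15225 · (1/1050) = 29/2.
E[α(G)] ≥ n − E[|E(G)|] = 175 − 29/2 = 321/2.
Numerically: ≈ 160.5000.
(This is only a lower bound; the true E[α(G)] may be larger.)

E[α(G)] ≥ 321/2 ≈ 160.5000.


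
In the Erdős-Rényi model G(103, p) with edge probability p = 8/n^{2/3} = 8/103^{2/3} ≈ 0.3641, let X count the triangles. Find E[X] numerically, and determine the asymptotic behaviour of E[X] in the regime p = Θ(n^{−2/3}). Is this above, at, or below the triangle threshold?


Number of potential triangles: C(103, 3) = 176851.
Each occurs with probability p³ ≈ (0.3641)³ ≈ 4.826091e-02.
By linearity: E[X] = C(103, 3)·p³ ≈ 176851 · 4.826091e-02 ≈ 8534.9903.
Since α = 2/3 < 1, p = c/n^{2/3} ≫ 1/n is above the triangle threshold p ~ 1/n. Asymptotically E[X] ~ (c³/6)·n^{3(1−α)} = (8³/6)·n^{1} → ∞; triangles are abundant w.h.p.

E[X] ≈ 8534.9903; in regime p = Θ(1/n^{2/3}) E[X] diverges (above the triangle threshold p ~ 1/n).


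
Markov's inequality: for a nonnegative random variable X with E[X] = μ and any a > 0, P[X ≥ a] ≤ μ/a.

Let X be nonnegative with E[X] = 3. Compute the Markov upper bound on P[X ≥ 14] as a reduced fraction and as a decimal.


μ = E[X] = 3, a = 14.
Markov: P[X ≥ 14] ≤ μ/a = (3)/14 = 3/14.
Numerically: ≈ 0.21429.
(Since a = 14 > μ = 3.00000, the bound 3/14 is < 1 and informative.)

P[X ≥ 14] ≤ 3/14 ≈ 0.21429.


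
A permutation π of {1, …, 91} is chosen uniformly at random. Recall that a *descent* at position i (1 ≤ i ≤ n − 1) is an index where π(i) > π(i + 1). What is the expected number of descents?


Write X = Σ X_I over i = 1, …, 90, with X_I the indicator of one descent.
There are 90 indicators.
For each fixed i, the pair (π(i), π(i+1)) is a uniformly random ordered pair of distinct values from {1, …, 91}; by symmetry P[π(i) > π(i+1)] = 1/2.
By linearity: E[X] = 90 · (1/2) = (91 − 1) · (1/2) = 45 ≈ 45.000.

E[X] = 45 = 45.000.


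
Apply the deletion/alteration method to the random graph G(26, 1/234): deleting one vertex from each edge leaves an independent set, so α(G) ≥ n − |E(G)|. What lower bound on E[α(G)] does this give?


E[|E(G)|] = C(26, 2)·p = 325 · (1/234) = 25/18.
E[α(G)] ≥ n − E[|E(G)|] = 26 − 25/18 = 443/18.
Numerically: ≈ 24.611111.
(This is only a lower bound; the true E[α(G)] may be larger.)

E[α(G)] ≥ 443/18 ≈ 24.611111.


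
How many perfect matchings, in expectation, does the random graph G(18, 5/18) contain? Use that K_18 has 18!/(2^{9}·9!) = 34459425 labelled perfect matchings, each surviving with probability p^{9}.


K_18 has 18!/(2^{9}·9!) = 34459425 labelled perfect matchings.
For each such perfect matching H, let X_H = 1 if all 9 edges of H are present in G. Then P[X_H = 1] = p^{9} = (5/18)^{9} = 1953125/198359290368.
By linearity of expectation: E[X] = Σ_H E[X_H] = 34459425 · p^{9} = 34459425 · 1953125/198359290368 = 830908203125/2448880128.
Numerically: E[X] ≈ 339.

E[X] = 34459425 · (5/18)^{9} = 830908203125/2448880128 ≈ 339.


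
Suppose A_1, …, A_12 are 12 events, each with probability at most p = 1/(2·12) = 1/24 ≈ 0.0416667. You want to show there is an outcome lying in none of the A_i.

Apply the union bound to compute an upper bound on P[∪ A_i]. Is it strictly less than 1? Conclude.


Union bound: P[∪_{i=1}^{12} A_i] ≤ Σ_i P[A_i] ≤ 12·p = 12·(1/24) = 1/2.
Numerically: 1/2 ≈ 0.5000000.
Is 1/2 < 1? YES.
Since P[∪ A_i] ≤ 1/2 < 1, the complement has P[∩ A_i^c] ≥ 1 − 1/2 = 1/2 > 0, so some outcome avoids every A_i.

12·p = 1/2 ≈ 0.5000000; existence CERTIFIED by the union bound.


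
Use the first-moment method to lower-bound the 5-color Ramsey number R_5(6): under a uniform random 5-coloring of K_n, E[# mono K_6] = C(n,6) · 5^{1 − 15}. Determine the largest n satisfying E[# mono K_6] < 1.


We need C(n, 6) · 5^{1 − 15} < 1, i.e. C(n, 6) < 5^{15 − 1} = 6103515625.
Check values of n near the boundary:
  n = 126: C(126, 6) = 4925156775; 4925156775 < 6103515625? YES
  n = 127: C(127, 6) = 5169379425; 5169379425 < 6103515625? YES
  n = 128: C(128, 6) = 5423611200; 5423611200 < 6103515625? YES
  n = 129: C(129, 6) = 5688177600; 5688177600 < 6103515625? YES
  n = 130: C(130, 6) = 5963412000; 5963412000 < 6103515625? YES
  n = 131: C(131, 6) = 6249655776; 6249655776 < 6103515625? NO
  n = 132: C(132, 6) = 6547258432; 6547258432 < 6103515625? NO
  n = 133: C(133, 6) = 6856577728; 6856577728 < 6103515625? NO
The largest n with C(n, 6) < 6103515625 is n = 130 (where E[X] = 47707296/48828125 ≈ 0.977). Hence R_5(6) > 130, i.e. R_5(6) ≥ 131.

Largest n = 130; hence R_5(6) > 130.


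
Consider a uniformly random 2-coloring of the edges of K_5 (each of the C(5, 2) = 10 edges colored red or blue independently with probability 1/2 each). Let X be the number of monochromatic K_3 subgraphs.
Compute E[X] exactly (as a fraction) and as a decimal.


Let X = Σ_S X_S over the C(5, 3) = 10 subsets S of size 3, where X_S = 1 if the K_3 on S is monochromatic.
For a fixed S, the K_3 on S has C(3, 2) = 3 edges. P[all 3 edges red] = (1/2)^3, and likewise for blue, so P[monochromatic] = 2·(1/2)^3 = 2^{1 − 3} = 1/4.
By linearity of expectation: E[X] = C(5, 3) · 2^{1 − 3} = 10 · 1/4 = 5/2.
Numerically: E[X] ≈ 2.5000.

E[X] = C(5,3)·2^(1−C(3,2)) = 5/2 ≈ 2.5000.


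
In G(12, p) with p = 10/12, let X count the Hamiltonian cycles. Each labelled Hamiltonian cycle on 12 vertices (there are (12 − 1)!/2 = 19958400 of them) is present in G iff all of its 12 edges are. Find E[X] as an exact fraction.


K_12 has (12 − 1)!/2 = 19958400 labelled Hamiltonian cycles.
For each such Hamiltonian cycle H, let X_H = 1 if all 12 edges of H are present in G. Then P[X_H = 1] = p^{12} = (5/6)^{12} = 244140625/2176782336.
By linearity: E[X] = Σ_H E[X_H] = 19958400 · p^{12} = 19958400 · 244140625/2176782336 = 469970703125/209952.
Numerically: E[X] ≈ 2.23847e+06.

E[X] = 19958400 · (5/6)^{12} = 469970703125/209952 ≈ 2.23847e+06.


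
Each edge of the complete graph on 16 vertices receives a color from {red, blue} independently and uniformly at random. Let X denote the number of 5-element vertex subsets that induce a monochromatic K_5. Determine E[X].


Let X = Σ_S X_S over the C(16, 5) = 4368 subsets S of size 5, where X_S = 1 if the K_5 on S is monochromatic.
For a fixed S, the K_5 on S has C(5, 2) = 10 edges. P[all 10 edges red] = (1/2)^10, and likewise for blue, so P[monochromatic] = 2·(1/2)^10 = 2^{1 − 10} = 1/512.
By linearity of expectation: E[X] = C(16, 5) · 2^{1 − 10} = 4368 · 1/512 = 273/32.
Numerically: E[X] ≈ 8.531.

E[X] = C(16,5)·2^(1−C(5,2)) = 273/32 ≈ 8.531.


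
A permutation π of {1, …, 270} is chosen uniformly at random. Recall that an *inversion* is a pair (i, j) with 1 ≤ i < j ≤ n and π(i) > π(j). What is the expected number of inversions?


Write X = Σ X_I over the C(270, 2) = 36315 pairs i < j, with X_I the indicator of one inversion.
There are 36315 indicators.
For each fixed pair i < j, the values π(i) and π(j) are two distinct elements of {1, …, 270} in uniformly random order; by symmetry P[π(i) > π(j)] = 1/2.
By linearity: E[X] = 36315 · (1/2) = C(270, 2) · (1/2) = 36315/2 = 36315/2 ≈ 18157.50000.

E[X] = 36315/2 = 18157.50000.


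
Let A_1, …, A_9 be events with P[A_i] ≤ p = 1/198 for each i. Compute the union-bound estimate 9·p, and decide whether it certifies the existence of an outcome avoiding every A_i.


Union bound: P[∪_{i=1}^{9} A_i] ≤ Σ_i P[A_i] ≤ 9·p = 9·(1/198) = 1/22.
Numerically: 1/22 ≈ 0.0455.
Is 1/22 < 1? YES.
Since P[∪ A_i] ≤ 1/22 < 1, the complement has P[∩ A_i^c] ≥ 1 − 1/22 = 21/22 > 0, so some outcome avoids every A_i.

9·p = 1/22 ≈ 0.0455; existence CERTIFIED by the union bound.


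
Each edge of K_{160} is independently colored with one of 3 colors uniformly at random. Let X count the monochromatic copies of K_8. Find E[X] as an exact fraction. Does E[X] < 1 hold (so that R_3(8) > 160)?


E[X] = C(160, 8) · 3^{1 − 28} = 8917061687820 · 3^{−27} = 8917061687820/7625597484987.
As a reduced fraction: E[X] = 990784631980/847288609443 ≈ 1.16936.
Is E[X] < 1? NO.
Since E[X] ≥ 1, the first-moment bound is inconclusive at n = 160; it does NOT by itself certify R_3(8) > 160.

E[X] = 990784631980/847288609443 ≈ 1.16936; E[X] ≥ 1; first-moment method inconclusive here.


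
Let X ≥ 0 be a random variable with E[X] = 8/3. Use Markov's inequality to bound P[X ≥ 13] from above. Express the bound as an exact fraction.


μ = E[X] = 8/3, a = 13.
Markov: P[X ≥ 13] ≤ μ/a = (8/3)/13 = 8/39.
Numerically: ≈ 0.20513.
(Since a = 13 > μ = 2.66667, the bound 8/39 is < 1 and informative.)

P[X ≥ 13] ≤ 8/39 ≈ 0.20513.


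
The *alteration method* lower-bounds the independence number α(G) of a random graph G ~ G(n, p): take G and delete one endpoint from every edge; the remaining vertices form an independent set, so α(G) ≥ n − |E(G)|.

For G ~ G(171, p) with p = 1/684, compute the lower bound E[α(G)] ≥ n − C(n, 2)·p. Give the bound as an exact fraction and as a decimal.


E[|E(G)|] = C(171, 2)·p = 14535 · (1/684) = 85/4.
E[α(G)] ≥ n − E[|E(G)|] = 171 − 85/4 = 599/4.
Numerically: ≈ 149.750000.
(This is only a lower bound; the true E[α(G)] may be larger.)

E[α(G)] ≥ 599/4 ≈ 149.750000.


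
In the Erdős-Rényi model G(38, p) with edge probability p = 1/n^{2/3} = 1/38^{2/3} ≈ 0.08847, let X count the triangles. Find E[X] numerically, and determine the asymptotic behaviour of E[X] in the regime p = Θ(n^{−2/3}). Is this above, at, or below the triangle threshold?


Number of potential triangles: C(38, 3) = 8436.
Each occurs with probability p³ ≈ (0.08847)³ ≈ 6.925208e-04.
By linearity: E[X] = C(38, 3)·p³ ≈ 8436 · 6.925208e-04 ≈ 5.8421.
Since α = 2/3 < 1, p = c/n^{2/3} ≫ 1/n is above the triangle threshold p ~ 1/n. Asymptotically E[X] ~ (c³/6)·n^{3(1−α)} = (1³/6)·n^{1} → ∞; triangles are abundant w.h.p.

E[X] ≈ 5.8421; in regime p = Θ(1/n^{2/3}) E[X] diverges (above the triangle threshold p ~ 1/n).


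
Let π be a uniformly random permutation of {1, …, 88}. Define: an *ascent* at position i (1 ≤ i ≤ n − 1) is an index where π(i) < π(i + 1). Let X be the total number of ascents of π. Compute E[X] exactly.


Write X = Σ X_I over i = 1, …, 87, with X_I the indicator of one ascent.
There are 87 indicators.
For each fixed i, the pair (π(i), π(i+1)) is a uniformly random ordered pair of distinct values from {1, …, 88}; by symmetry P[π(i) < π(i+1)] = 1/2.
By linearity: E[X] = 87 · (1/2) = (88 − 1) · (1/2) = 87/2 ≈ 43.50000.

E[X] = 87/2 = 43.50000.


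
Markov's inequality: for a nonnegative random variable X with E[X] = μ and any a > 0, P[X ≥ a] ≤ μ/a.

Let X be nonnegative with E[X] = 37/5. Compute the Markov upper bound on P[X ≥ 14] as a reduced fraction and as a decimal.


μ = E[X] = 37/5, a = 14.
Markov: P[X ≥ 14] ≤ μ/a = (37/5)/14 = 37/70.
Numerically: ≈ 0.529.
(Since a = 14 > μ = 7.400, the bound 37/70 is < 1 and informative.)

P[X ≥ 14] ≤ 37/70 ≈ 0.529.


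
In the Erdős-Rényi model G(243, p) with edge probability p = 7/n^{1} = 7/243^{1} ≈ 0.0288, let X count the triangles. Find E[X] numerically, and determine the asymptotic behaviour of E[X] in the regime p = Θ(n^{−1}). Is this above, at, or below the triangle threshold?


Number of potential triangles: C(243, 3) = 2362041.
Each occurs with probability p³ ≈ (0.0288)³ ≈ 2.39043e-05.
By linearity: E[X] = C(243, 3)·p³ ≈ 2362041 · 2.39043e-05 ≈ 56.463.
Here α = 1, so p = 7/n is exactly at the triangle threshold p ~ 1/n. Asymptotically E[X] → c³/6 = 7³/6 = 343/6 ≈ 57.167, a bounded constant. In this regime the triangle count is asymptotically Poisson(c³/6).

E[X] ≈ 56.463; in regime p = Θ(1/n^{1}) E[X] stays bounded (at the triangle threshold p ~ 1/n).


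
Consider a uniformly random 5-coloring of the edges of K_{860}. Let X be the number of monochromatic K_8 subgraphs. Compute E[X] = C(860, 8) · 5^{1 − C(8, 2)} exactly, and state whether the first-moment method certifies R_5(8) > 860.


E[X] = C(860, 8) · 5^{1 − 28} = 7182671140665308145 · 5^{−27} = 7182671140665308145/7450580596923828125.
As a reduced fraction: E[X] = 1436534228133061629/1490116119384765625 ≈ 0.964.
Is E[X] < 1? YES.
Since E[X] < 1, there exists a 5-coloring of K_{860} with no monochromatic K_8; hence R_5(8) > 860.

E[X] = 1436534228133061629/1490116119384765625 ≈ 0.964; E[X] < 1, so R_5(8) > 860.


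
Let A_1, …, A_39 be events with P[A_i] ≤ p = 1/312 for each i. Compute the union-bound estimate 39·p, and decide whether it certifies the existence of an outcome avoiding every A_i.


Union bound: P[∪_{i=1}^{39} A_i] ≤ Σ_i P[A_i] ≤ 39·p = 39·(1/312) = 1/8.
Numerically: 1/8 ≈ 0.125000.
Is 1/8 < 1? YES.
Since P[∪ A_i] ≤ 1/8 < 1, the complement has P[∩ A_i^c] ≥ 1 − 1/8 = 7/8 > 0, so some outcome avoids every A_i.

39·p = 1/8 ≈ 0.125000; existence CERTIFIED by the union bound.


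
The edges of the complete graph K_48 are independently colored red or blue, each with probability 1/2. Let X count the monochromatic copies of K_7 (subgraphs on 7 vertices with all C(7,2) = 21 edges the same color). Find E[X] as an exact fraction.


Let X = Σ_S X_S over the C(48, 7) = 73629072 subsets S of size 7, where X_S = 1 if the K_7 on S is monochromatic.
For a fixed S, the K_7 on S has C(7, 2) = 21 edges. P[all 21 edges red] = (1/2)^21, and likewise for blue, so P[monochromatic] = 2·(1/2)^21 = 2^{1 − 21} = 1/1048576.
By linearity: E[X] = C(48, 7) · 2^{1 − 21} = 73629072 · 1/1048576 = 4601817/65536.
Numerically: E[X] ≈ 70.21815.

E[X] = C(48,7)·2^(1−C(7,2)) = 4601817/65536 ≈ 70.21815.


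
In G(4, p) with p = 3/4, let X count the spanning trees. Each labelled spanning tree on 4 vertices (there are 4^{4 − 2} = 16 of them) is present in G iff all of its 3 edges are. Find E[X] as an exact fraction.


K_4 has 4^{4 − 2} = 16 labelled spanning trees.
For each such spanning tree H, let X_H = 1 if all 3 edges of H are present in G. Then P[X_H = 1] = p^{3} = (3/4)^{3} = 27/64.
By linearity: E[X] = Σ_H E[X_H] = 16 · p^{3} = 16 · 27/64 = 27/4.
Numerically: E[X] ≈ 6.75.

E[X] = 16 · (3/4)^{3} = 27/4 ≈ 6.75.


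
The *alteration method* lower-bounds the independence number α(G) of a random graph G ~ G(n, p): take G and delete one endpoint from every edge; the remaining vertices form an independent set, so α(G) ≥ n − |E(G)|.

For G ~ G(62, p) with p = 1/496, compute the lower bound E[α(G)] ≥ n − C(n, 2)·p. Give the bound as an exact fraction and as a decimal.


E[|E(G)|] = C(62, 2)·p = 1891 · (1/496) = 61/16.
E[α(G)] ≥ n − E[|E(G)|] = 62 − 61/16 = 931/16.
Numerically: ≈ 58.18750.
(This is only a lower bound; the true E[α(G)] may be larger.)

E[α(G)] ≥ 931/16 ≈ 58.18750.


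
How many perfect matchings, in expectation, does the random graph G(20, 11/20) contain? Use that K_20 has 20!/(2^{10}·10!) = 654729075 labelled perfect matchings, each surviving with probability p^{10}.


K_20 has 20!/(2^{10}·10!) = 654729075 labelled perfect matchings.
For each such perfect matching H, let X_H = 1 if all 10 edges of H are present in G. Then P[X_H = 1] = p^{10} = (11/20)^{10} = 25937424601/10240000000000.
By linearity: E[X] = Σ_H E[X_H] = 654729075 · p^{10} = 654729075 · 25937424601/10240000000000 = 679279440675798963/409600000000.
Numerically: E[X] ≈ 1.66e+06.

E[X] = 654729075 · (11/20)^{10} = 679279440675798963/409600000000 ≈ 1.66e+06.


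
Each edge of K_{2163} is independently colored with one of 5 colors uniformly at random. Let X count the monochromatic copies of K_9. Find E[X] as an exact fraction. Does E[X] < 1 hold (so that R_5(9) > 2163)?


E[X] = C(2163, 9) · 5^{1 − 36} = 2808716806866462450348390 · 5^{−35} = 2808716806866462450348390/2910383045673370361328125.
As a reduced fraction: E[X] = 561743361373292490069678/582076609134674072265625 ≈ 0.965.
Is E[X] < 1? YES.
Since E[X] < 1, there exists a 5-coloring of K_{2163} with no monochromatic K_9; hence R_5(9) > 2163.

E[X] = 561743361373292490069678/582076609134674072265625 ≈ 0.965; E[X] < 1, so R_5(9) > 2163.


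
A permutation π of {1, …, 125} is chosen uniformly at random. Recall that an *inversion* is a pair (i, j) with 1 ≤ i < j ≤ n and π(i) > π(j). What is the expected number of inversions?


Write X = Σ X_I over the C(125, 2) = 7750 pairs i < j, with X_I the indicator of one inversion.
There are 7750 indicators.
For each fixed pair i < j, the values π(i) and π(j) are two distinct elements of {1, …, 125} in uniformly random order; by symmetry P[π(i) > π(j)] = 1/2.
By linearity: E[X] = 7750 · (1/2) = C(125, 2) · (1/2) = 7750/2 = 3875 ≈ 3875.00000.

E[X] = 3875 = 3875.00000.


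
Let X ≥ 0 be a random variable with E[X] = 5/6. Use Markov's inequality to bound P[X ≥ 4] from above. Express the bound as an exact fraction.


μ = E[X] = 5/6, a = 4.
Markov: P[X ≥ 4] ≤ μ/a = (5/6)/4 = 5/24.
Numerically: ≈ 0.208333.
(Since a = 4 > μ = 0.833333, the bound 5/24 is < 1 and informative.)

P[X ≥ 4] ≤ 5/24 ≈ 0.208333.


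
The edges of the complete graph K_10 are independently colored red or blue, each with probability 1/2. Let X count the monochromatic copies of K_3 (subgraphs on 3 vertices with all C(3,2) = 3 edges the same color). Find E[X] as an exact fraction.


Let X = Σ_S X_S over the C(10, 3) = 120 subsets S of size 3, where X_S = 1 if the K_3 on S is monochromatic.
For a fixed S, the K_3 on S has C(3, 2) = 3 edges. P[all 3 edges red] = (1/2)^3, and likewise for blue, so P[monochromatic] = 2·(1/2)^3 = 2^{1 − 3} = 1/4.
Summing: E[X] = C(10, 3) · 2^{1 − 3} = 120 · 1/4 = 30.
Numerically: E[X] ≈ 30.00000.

E[X] = C(10,3)·2^(1−C(3,2)) = 30 ≈ 30.00000.


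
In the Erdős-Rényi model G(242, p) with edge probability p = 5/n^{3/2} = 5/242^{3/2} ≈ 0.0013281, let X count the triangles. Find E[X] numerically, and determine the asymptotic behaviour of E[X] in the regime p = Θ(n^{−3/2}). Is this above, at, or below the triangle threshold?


Number of potential triangles: C(242, 3) = 2332880.
Each occurs with probability p³ ≈ (0.0013281)³ ≈ 2.3428305e-09.
By linearity: E[X] = C(242, 3)·p³ ≈ 2332880 · 2.3428305e-09 ≈ 0.00547.
Since α = 3/2 > 1, p = c/n^{3/2} = o(1/n) is below the triangle threshold p ~ 1/n. Asymptotically E[X] ~ (c³/6)·n^{3(1−α)} = (5³/6)·n^{-1.5} → 0, so by Markov's inequality G has no triangles w.h.p.

E[X] ≈ 0.00547; in regime p = Θ(1/n^{3/2}) E[X] tends to 0 (below the triangle threshold p ~ 1/n).


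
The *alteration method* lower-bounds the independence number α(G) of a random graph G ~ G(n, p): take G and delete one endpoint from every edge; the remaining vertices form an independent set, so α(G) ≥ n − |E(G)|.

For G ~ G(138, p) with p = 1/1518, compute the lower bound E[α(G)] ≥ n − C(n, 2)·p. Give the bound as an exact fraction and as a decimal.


E[|E(G)|] = C(138, 2)·p = 9453 · (1/1518) = 137/22.
E[α(G)] ≥ n − E[|E(G)|] = 138 − 137/22 = 2899/22.
Numerically: ≈ 131.7727.
(This is only a lower bound; the true E[α(G)] may be larger.)

E[α(G)] ≥ 2899/22 ≈ 131.7727.


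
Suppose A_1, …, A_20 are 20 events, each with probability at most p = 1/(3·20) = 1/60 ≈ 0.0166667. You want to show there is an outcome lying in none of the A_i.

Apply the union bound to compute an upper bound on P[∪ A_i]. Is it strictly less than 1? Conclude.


Union bound: P[∪_{i=1}^{20} A_i] ≤ Σ_i P[A_i] ≤ 20·p = 20·(1/60) = 1/3.
Numerically: 1/3 ≈ 0.3333333.
Is 1/3 < 1? YES.
Since P[∪ A_i] ≤ 1/3 < 1, the complement has P[∩ A_i^c] ≥ 1 − 1/3 = 2/3 > 0, so some outcome avoids every A_i.

20·p = 1/3 ≈ 0.3333333; existence CERTIFIED by the union bound.


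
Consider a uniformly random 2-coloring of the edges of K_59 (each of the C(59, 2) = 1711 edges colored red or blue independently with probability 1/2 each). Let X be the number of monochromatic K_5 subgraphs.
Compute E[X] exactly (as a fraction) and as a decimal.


Let X = Σ_S X_S over the C(59, 5) = 5006386 subsets S of size 5, where X_S = 1 if the K_5 on S is monochromatic.
For a fixed S, the K_5 on S has C(5, 2) = 10 edges. P[all 10 edges red] = (1/2)^10, and likewise for blue, so P[monochromatic] = 2·(1/2)^10 = 2^{1 − 10} = 1/512.
Summing: E[X] = C(59, 5) · 2^{1 − 10} = 5006386 · 1/512 = 2503193/256.
Numerically: E[X] ≈ 9778.098.

E[X] = C(59,5)·2^(1−C(5,2)) = 2503193/256 ≈ 9778.098.


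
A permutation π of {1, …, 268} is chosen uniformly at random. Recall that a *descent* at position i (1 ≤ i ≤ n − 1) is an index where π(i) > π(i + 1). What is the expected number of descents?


Write X = Σ X_I over i = 1, …, 267, with X_I the indicator of one descent.
There are 267 indicators.
For each fixed i, the pair (π(i), π(i+1)) is a uniformly random ordered pair of distinct values from {1, …, 268}; by symmetry P[π(i) > π(i+1)] = 1/2.
By linearity: E[X] = 267 · (1/2) = (268 − 1) · (1/2) = 267/2 ≈ 133.50000.

E[X] = 267/2 = 133.50000.


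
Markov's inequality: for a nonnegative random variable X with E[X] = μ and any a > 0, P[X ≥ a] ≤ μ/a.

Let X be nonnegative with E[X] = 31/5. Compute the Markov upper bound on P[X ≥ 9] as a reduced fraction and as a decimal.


μ = E[X] = 31/5, a = 9.
Markov: P[X ≥ 9] ≤ μ/a = (31/5)/9 = 31/45.
Numerically: ≈ 0.68889.
(Since a = 9 > μ = 6.20000, the bound 31/45 is < 1 and informative.)

P[X ≥ 9] ≤ 31/45 ≈ 0.68889.


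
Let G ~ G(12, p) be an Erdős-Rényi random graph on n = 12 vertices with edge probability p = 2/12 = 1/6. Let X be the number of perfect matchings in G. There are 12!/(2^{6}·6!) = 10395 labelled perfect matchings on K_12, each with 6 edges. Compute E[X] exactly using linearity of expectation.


K_12 has 12!/(2^{6}·6!) = 10395 labelled perfect matchings.
For each such perfect matching H, let X_H = 1 if all 6 edges of H are present in G. Then P[X_H = 1] = p^{6} = (1/6)^{6} = 1/46656.
Summing the indicators: E[X] = Σ_H E[X_H] = 10395 · p^{6} = 10395 · 1/46656 = 385/1728.
Numerically: E[X] ≈ 0.2228.

E[X] = 10395 · (1/6)^{6} = 385/1728 ≈ 0.2228.


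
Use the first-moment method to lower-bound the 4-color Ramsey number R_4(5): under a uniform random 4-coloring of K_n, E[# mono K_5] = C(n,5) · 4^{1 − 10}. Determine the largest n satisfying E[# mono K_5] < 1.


We need C(n, 5) · 4^{1 − 10} < 1, i.e. C(n, 5) < 4^{10 − 1} = 262144.
Check values of n near the boundary:
  n = 31: C(31, 5) = 169911; 169911 < 262144? YES
  n = 32: C(32, 5) = 201376; 201376 < 262144? YES
  n = 33: C(33, 5) = 237336; 237336 < 262144? YES
  n = 34: C(34, 5) = 278256; 278256 < 262144? NO
The largest n with C(n, 5) < 262144 is n = 33 (where E[X] = 29667/32768 ≈ 0.90536). Hence R_4(5) > 33, i.e. R_4(5) ≥ 34.

Largest n = 33; hence R_4(5) > 33.


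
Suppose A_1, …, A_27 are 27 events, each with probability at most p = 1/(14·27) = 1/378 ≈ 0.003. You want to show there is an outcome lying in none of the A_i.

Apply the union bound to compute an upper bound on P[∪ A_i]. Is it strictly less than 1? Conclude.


Union bound: P[∪_{i=1}^{27} A_i] ≤ Σ_i P[A_i] ≤ 27·p = 27·(1/378) = 1/14.
Numerically: 1/14 ≈ 0.071.
Is 1/14 < 1? YES.
Since P[∪ A_i] ≤ 1/14 < 1, the complement has P[∩ A_i^c] ≥ 1 − 1/14 = 13/14 > 0, so some outcome avoids every A_i.

27·p = 1/14 ≈ 0.071; existence CERTIFIED by the union bound.


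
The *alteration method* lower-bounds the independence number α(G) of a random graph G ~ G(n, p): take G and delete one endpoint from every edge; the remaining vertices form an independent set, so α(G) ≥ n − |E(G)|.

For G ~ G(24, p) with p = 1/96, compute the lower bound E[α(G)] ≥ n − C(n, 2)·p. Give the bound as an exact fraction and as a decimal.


E[|E(G)|] = C(24, 2)·p = 276 · (1/96) = 23/8.
E[α(G)] ≥ n − E[|E(G)|] = 24 − 23/8 = 169/8.
Numerically: ≈ 21.1250.
(This is only a lower bound; the true E[α(G)] may be larger.)

E[α(G)] ≥ 169/8 ≈ 21.1250.


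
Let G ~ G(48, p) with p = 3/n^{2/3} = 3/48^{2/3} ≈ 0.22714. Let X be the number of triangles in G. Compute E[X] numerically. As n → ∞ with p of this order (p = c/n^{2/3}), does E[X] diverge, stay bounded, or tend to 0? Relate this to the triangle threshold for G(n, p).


Number of potential triangles: C(48, 3) = 17296.
Each occurs with probability p³ ≈ (0.22714)³ ≈ 1.1718750e-02.
By linearity: E[X] = C(48, 3)·p³ ≈ 17296 · 1.1718750e-02 ≈ 202.68750.
Since α = 2/3 < 1, p = c/n^{2/3} ≫ 1/n is above the triangle threshold p ~ 1/n. Asymptotically E[X] ~ (c³/6)·n^{3(1−α)} = (3³/6)·n^{1} → ∞; triangles are abundant w.h.p.

E[X] ≈ 202.68750; in regime p = Θ(1/n^{2/3}) E[X] diverges (above the triangle threshold p ~ 1/n).


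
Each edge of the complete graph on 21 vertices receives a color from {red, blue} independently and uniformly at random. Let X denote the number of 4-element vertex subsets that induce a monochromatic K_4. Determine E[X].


Let X = Σ_S X_S over the C(21, 4) = 5985 subsets S of size 4, where X_S = 1 if the K_4 on S is monochromatic.
For a fixed S, the K_4 on S has C(4, 2) = 6 edges. P[all 6 edges red] = (1/2)^6, and likewise for blue, so P[monochromatic] = 2·(1/2)^6 = 2^{1 − 6} = 1/32.
By linearity of expectation: E[X] = C(21, 4) · 2^{1 − 6} = 5985 · 1/32 = 5985/32.
Numerically: E[X] ≈ 187.031.

E[X] = C(21,4)·2^(1−C(4,2)) = 5985/32 ≈ 187.031.
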